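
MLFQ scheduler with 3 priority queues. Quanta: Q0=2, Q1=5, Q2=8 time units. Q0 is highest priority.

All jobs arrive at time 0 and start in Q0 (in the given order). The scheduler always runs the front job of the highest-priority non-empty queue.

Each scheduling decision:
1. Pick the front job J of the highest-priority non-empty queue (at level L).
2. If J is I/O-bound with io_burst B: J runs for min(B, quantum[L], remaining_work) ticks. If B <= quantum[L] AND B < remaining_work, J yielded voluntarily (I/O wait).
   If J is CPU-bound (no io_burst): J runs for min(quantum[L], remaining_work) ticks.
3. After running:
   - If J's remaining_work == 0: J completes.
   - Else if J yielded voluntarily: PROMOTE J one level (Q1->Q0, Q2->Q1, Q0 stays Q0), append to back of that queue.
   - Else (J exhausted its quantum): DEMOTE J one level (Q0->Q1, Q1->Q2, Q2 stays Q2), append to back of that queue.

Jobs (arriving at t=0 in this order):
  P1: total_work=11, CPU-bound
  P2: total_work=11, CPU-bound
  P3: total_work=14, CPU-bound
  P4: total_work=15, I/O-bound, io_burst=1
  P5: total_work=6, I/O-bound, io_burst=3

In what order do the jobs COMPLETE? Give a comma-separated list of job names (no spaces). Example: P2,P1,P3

t=0-2: P1@Q0 runs 2, rem=9, quantum used, demote→Q1. Q0=[P2,P3,P4,P5] Q1=[P1] Q2=[]
t=2-4: P2@Q0 runs 2, rem=9, quantum used, demote→Q1. Q0=[P3,P4,P5] Q1=[P1,P2] Q2=[]
t=4-6: P3@Q0 runs 2, rem=12, quantum used, demote→Q1. Q0=[P4,P5] Q1=[P1,P2,P3] Q2=[]
t=6-7: P4@Q0 runs 1, rem=14, I/O yield, promote→Q0. Q0=[P5,P4] Q1=[P1,P2,P3] Q2=[]
t=7-9: P5@Q0 runs 2, rem=4, quantum used, demote→Q1. Q0=[P4] Q1=[P1,P2,P3,P5] Q2=[]
t=9-10: P4@Q0 runs 1, rem=13, I/O yield, promote→Q0. Q0=[P4] Q1=[P1,P2,P3,P5] Q2=[]
t=10-11: P4@Q0 runs 1, rem=12, I/O yield, promote→Q0. Q0=[P4] Q1=[P1,P2,P3,P5] Q2=[]
t=11-12: P4@Q0 runs 1, rem=11, I/O yield, promote→Q0. Q0=[P4] Q1=[P1,P2,P3,P5] Q2=[]
t=12-13: P4@Q0 runs 1, rem=10, I/O yield, promote→Q0. Q0=[P4] Q1=[P1,P2,P3,P5] Q2=[]
t=13-14: P4@Q0 runs 1, rem=9, I/O yield, promote→Q0. Q0=[P4] Q1=[P1,P2,P3,P5] Q2=[]
t=14-15: P4@Q0 runs 1, rem=8, I/O yield, promote→Q0. Q0=[P4] Q1=[P1,P2,P3,P5] Q2=[]
t=15-16: P4@Q0 runs 1, rem=7, I/O yield, promote→Q0. Q0=[P4] Q1=[P1,P2,P3,P5] Q2=[]
t=16-17: P4@Q0 runs 1, rem=6, I/O yield, promote→Q0. Q0=[P4] Q1=[P1,P2,P3,P5] Q2=[]
t=17-18: P4@Q0 runs 1, rem=5, I/O yield, promote→Q0. Q0=[P4] Q1=[P1,P2,P3,P5] Q2=[]
t=18-19: P4@Q0 runs 1, rem=4, I/O yield, promote→Q0. Q0=[P4] Q1=[P1,P2,P3,P5] Q2=[]
t=19-20: P4@Q0 runs 1, rem=3, I/O yield, promote→Q0. Q0=[P4] Q1=[P1,P2,P3,P5] Q2=[]
t=20-21: P4@Q0 runs 1, rem=2, I/O yield, promote→Q0. Q0=[P4] Q1=[P1,P2,P3,P5] Q2=[]
t=21-22: P4@Q0 runs 1, rem=1, I/O yield, promote→Q0. Q0=[P4] Q1=[P1,P2,P3,P5] Q2=[]
t=22-23: P4@Q0 runs 1, rem=0, completes. Q0=[] Q1=[P1,P2,P3,P5] Q2=[]
t=23-28: P1@Q1 runs 5, rem=4, quantum used, demote→Q2. Q0=[] Q1=[P2,P3,P5] Q2=[P1]
t=28-33: P2@Q1 runs 5, rem=4, quantum used, demote→Q2. Q0=[] Q1=[P3,P5] Q2=[P1,P2]
t=33-38: P3@Q1 runs 5, rem=7, quantum used, demote→Q2. Q0=[] Q1=[P5] Q2=[P1,P2,P3]
t=38-41: P5@Q1 runs 3, rem=1, I/O yield, promote→Q0. Q0=[P5] Q1=[] Q2=[P1,P2,P3]
t=41-42: P5@Q0 runs 1, rem=0, completes. Q0=[] Q1=[] Q2=[P1,P2,P3]
t=42-46: P1@Q2 runs 4, rem=0, completes. Q0=[] Q1=[] Q2=[P2,P3]
t=46-50: P2@Q2 runs 4, rem=0, completes. Q0=[] Q1=[] Q2=[P3]
t=50-57: P3@Q2 runs 7, rem=0, completes. Q0=[] Q1=[] Q2=[]

Answer: P4,P5,P1,P2,P3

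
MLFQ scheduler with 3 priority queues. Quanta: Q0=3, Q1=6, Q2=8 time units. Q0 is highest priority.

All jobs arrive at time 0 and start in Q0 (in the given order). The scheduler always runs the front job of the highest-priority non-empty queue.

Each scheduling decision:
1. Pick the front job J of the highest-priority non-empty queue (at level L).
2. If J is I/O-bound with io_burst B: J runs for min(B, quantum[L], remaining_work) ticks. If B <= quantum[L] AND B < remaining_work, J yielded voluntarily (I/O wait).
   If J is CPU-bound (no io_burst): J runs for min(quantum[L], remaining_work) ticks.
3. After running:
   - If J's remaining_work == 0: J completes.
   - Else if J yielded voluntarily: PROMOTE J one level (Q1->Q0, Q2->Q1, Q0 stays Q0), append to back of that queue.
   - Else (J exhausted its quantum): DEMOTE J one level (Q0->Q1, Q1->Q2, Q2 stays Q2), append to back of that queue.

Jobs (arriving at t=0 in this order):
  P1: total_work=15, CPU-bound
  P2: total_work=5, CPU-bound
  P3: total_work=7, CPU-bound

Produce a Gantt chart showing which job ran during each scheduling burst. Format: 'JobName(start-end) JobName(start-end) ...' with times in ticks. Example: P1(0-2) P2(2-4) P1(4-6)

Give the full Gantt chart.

Answer: P1(0-3) P2(3-6) P3(6-9) P1(9-15) P2(15-17) P3(17-21) P1(21-27)

Derivation:
t=0-3: P1@Q0 runs 3, rem=12, quantum used, demote→Q1. Q0=[P2,P3] Q1=[P1] Q2=[]
t=3-6: P2@Q0 runs 3, rem=2, quantum used, demote→Q1. Q0=[P3] Q1=[P1,P2] Q2=[]
t=6-9: P3@Q0 runs 3, rem=4, quantum used, demote→Q1. Q0=[] Q1=[P1,P2,P3] Q2=[]
t=9-15: P1@Q1 runs 6, rem=6, quantum used, demote→Q2. Q0=[] Q1=[P2,P3] Q2=[P1]
t=15-17: P2@Q1 runs 2, rem=0, completes. Q0=[] Q1=[P3] Q2=[P1]
t=17-21: P3@Q1 runs 4, rem=0, completes. Q0=[] Q1=[] Q2=[P1]
t=21-27: P1@Q2 runs 6, rem=0, completes. Q0=[] Q1=[] Q2=[]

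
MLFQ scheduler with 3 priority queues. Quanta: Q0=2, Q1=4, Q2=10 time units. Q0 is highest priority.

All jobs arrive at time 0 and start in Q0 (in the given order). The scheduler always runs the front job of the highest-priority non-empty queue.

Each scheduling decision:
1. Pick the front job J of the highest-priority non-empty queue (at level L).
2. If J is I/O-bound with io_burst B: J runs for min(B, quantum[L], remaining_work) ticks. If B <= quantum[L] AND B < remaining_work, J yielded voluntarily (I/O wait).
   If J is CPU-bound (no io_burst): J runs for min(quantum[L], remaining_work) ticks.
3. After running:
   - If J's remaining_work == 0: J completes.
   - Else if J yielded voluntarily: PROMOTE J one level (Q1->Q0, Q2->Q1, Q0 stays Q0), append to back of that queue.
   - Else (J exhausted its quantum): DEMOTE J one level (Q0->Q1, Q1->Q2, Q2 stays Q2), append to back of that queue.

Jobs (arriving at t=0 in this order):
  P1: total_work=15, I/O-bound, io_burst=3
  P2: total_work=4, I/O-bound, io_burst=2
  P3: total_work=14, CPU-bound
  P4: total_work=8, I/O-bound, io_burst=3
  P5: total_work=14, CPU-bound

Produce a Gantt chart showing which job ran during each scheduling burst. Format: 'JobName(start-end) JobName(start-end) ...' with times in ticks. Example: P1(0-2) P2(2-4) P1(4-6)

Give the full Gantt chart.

t=0-2: P1@Q0 runs 2, rem=13, quantum used, demote→Q1. Q0=[P2,P3,P4,P5] Q1=[P1] Q2=[]
t=2-4: P2@Q0 runs 2, rem=2, I/O yield, promote→Q0. Q0=[P3,P4,P5,P2] Q1=[P1] Q2=[]
t=4-6: P3@Q0 runs 2, rem=12, quantum used, demote→Q1. Q0=[P4,P5,P2] Q1=[P1,P3] Q2=[]
t=6-8: P4@Q0 runs 2, rem=6, quantum used, demote→Q1. Q0=[P5,P2] Q1=[P1,P3,P4] Q2=[]
t=8-10: P5@Q0 runs 2, rem=12, quantum used, demote→Q1. Q0=[P2] Q1=[P1,P3,P4,P5] Q2=[]
t=10-12: P2@Q0 runs 2, rem=0, completes. Q0=[] Q1=[P1,P3,P4,P5] Q2=[]
t=12-15: P1@Q1 runs 3, rem=10, I/O yield, promote→Q0. Q0=[P1] Q1=[P3,P4,P5] Q2=[]
t=15-17: P1@Q0 runs 2, rem=8, quantum used, demote→Q1. Q0=[] Q1=[P3,P4,P5,P1] Q2=[]
t=17-21: P3@Q1 runs 4, rem=8, quantum used, demote→Q2. Q0=[] Q1=[P4,P5,P1] Q2=[P3]
t=21-24: P4@Q1 runs 3, rem=3, I/O yield, promote→Q0. Q0=[P4] Q1=[P5,P1] Q2=[P3]
t=24-26: P4@Q0 runs 2, rem=1, quantum used, demote→Q1. Q0=[] Q1=[P5,P1,P4] Q2=[P3]
t=26-30: P5@Q1 runs 4, rem=8, quantum used, demote→Q2. Q0=[] Q1=[P1,P4] Q2=[P3,P5]
t=30-33: P1@Q1 runs 3, rem=5, I/O yield, promote→Q0. Q0=[P1] Q1=[P4] Q2=[P3,P5]
t=33-35: P1@Q0 runs 2, rem=3, quantum used, demote→Q1. Q0=[] Q1=[P4,P1] Q2=[P3,P5]
t=35-36: P4@Q1 runs 1, rem=0, completes. Q0=[] Q1=[P1] Q2=[P3,P5]
t=36-39: P1@Q1 runs 3, rem=0, completes. Q0=[] Q1=[] Q2=[P3,P5]
t=39-47: P3@Q2 runs 8, rem=0, completes. Q0=[] Q1=[] Q2=[P5]
t=47-55: P5@Q2 runs 8, rem=0, completes. Q0=[] Q1=[] Q2=[]

Answer: P1(0-2) P2(2-4) P3(4-6) P4(6-8) P5(8-10) P2(10-12) P1(12-15) P1(15-17) P3(17-21) P4(21-24) P4(24-26) P5(26-30) P1(30-33) P1(33-35) P4(35-36) P1(36-39) P3(39-47) P5(47-55)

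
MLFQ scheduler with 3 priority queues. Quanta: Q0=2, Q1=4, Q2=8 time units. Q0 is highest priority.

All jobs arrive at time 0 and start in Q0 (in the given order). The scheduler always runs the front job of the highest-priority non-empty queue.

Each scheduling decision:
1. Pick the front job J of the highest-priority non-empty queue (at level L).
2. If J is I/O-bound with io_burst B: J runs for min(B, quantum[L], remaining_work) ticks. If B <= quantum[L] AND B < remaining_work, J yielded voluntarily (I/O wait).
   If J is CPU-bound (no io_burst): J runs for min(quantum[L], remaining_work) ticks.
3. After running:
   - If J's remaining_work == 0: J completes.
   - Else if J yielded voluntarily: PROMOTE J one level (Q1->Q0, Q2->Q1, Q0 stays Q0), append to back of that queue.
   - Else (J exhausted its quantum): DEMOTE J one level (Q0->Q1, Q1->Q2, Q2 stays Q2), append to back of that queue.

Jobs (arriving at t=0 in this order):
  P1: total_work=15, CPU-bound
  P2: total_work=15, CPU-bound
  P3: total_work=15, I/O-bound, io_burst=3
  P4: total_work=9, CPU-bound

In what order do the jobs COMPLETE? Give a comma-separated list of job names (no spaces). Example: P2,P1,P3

t=0-2: P1@Q0 runs 2, rem=13, quantum used, demote→Q1. Q0=[P2,P3,P4] Q1=[P1] Q2=[]
t=2-4: P2@Q0 runs 2, rem=13, quantum used, demote→Q1. Q0=[P3,P4] Q1=[P1,P2] Q2=[]
t=4-6: P3@Q0 runs 2, rem=13, quantum used, demote→Q1. Q0=[P4] Q1=[P1,P2,P3] Q2=[]
t=6-8: P4@Q0 runs 2, rem=7, quantum used, demote→Q1. Q0=[] Q1=[P1,P2,P3,P4] Q2=[]
t=8-12: P1@Q1 runs 4, rem=9, quantum used, demote→Q2. Q0=[] Q1=[P2,P3,P4] Q2=[P1]
t=12-16: P2@Q1 runs 4, rem=9, quantum used, demote→Q2. Q0=[] Q1=[P3,P4] Q2=[P1,P2]
t=16-19: P3@Q1 runs 3, rem=10, I/O yield, promote→Q0. Q0=[P3] Q1=[P4] Q2=[P1,P2]
t=19-21: P3@Q0 runs 2, rem=8, quantum used, demote→Q1. Q0=[] Q1=[P4,P3] Q2=[P1,P2]
t=21-25: P4@Q1 runs 4, rem=3, quantum used, demote→Q2. Q0=[] Q1=[P3] Q2=[P1,P2,P4]
t=25-28: P3@Q1 runs 3, rem=5, I/O yield, promote→Q0. Q0=[P3] Q1=[] Q2=[P1,P2,P4]
t=28-30: P3@Q0 runs 2, rem=3, quantum used, demote→Q1. Q0=[] Q1=[P3] Q2=[P1,P2,P4]
t=30-33: P3@Q1 runs 3, rem=0, completes. Q0=[] Q1=[] Q2=[P1,P2,P4]
t=33-41: P1@Q2 runs 8, rem=1, quantum used, demote→Q2. Q0=[] Q1=[] Q2=[P2,P4,P1]
t=41-49: P2@Q2 runs 8, rem=1, quantum used, demote→Q2. Q0=[] Q1=[] Q2=[P4,P1,P2]
t=49-52: P4@Q2 runs 3, rem=0, completes. Q0=[] Q1=[] Q2=[P1,P2]
t=52-53: P1@Q2 runs 1, rem=0, completes. Q0=[] Q1=[] Q2=[P2]
t=53-54: P2@Q2 runs 1, rem=0, completes. Q0=[] Q1=[] Q2=[]

Answer: P3,P4,P1,P2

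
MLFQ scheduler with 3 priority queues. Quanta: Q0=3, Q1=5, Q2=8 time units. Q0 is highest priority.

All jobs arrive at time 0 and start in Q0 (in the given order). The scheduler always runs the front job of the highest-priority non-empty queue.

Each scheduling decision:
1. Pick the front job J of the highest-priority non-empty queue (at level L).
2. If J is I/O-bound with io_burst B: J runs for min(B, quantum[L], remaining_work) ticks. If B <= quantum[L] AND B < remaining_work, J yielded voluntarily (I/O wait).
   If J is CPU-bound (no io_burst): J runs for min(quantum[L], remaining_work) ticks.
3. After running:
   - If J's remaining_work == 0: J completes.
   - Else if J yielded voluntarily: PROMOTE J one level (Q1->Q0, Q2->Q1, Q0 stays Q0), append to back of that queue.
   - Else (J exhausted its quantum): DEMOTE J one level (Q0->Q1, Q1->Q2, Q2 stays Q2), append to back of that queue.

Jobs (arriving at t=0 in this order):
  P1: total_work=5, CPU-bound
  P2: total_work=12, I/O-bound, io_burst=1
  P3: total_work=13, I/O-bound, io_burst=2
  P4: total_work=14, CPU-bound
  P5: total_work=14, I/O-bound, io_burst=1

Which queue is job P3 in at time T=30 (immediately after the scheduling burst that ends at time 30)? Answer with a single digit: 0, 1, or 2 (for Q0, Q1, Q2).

Answer: 0

Derivation:
t=0-3: P1@Q0 runs 3, rem=2, quantum used, demote→Q1. Q0=[P2,P3,P4,P5] Q1=[P1] Q2=[]
t=3-4: P2@Q0 runs 1, rem=11, I/O yield, promote→Q0. Q0=[P3,P4,P5,P2] Q1=[P1] Q2=[]
t=4-6: P3@Q0 runs 2, rem=11, I/O yield, promote→Q0. Q0=[P4,P5,P2,P3] Q1=[P1] Q2=[]
t=6-9: P4@Q0 runs 3, rem=11, quantum used, demote→Q1. Q0=[P5,P2,P3] Q1=[P1,P4] Q2=[]
t=9-10: P5@Q0 runs 1, rem=13, I/O yield, promote→Q0. Q0=[P2,P3,P5] Q1=[P1,P4] Q2=[]
t=10-11: P2@Q0 runs 1, rem=10, I/O yield, promote→Q0. Q0=[P3,P5,P2] Q1=[P1,P4] Q2=[]
t=11-13: P3@Q0 runs 2, rem=9, I/O yield, promote→Q0. Q0=[P5,P2,P3] Q1=[P1,P4] Q2=[]
t=13-14: P5@Q0 runs 1, rem=12, I/O yield, promote→Q0. Q0=[P2,P3,P5] Q1=[P1,P4] Q2=[]
t=14-15: P2@Q0 runs 1, rem=9, I/O yield, promote→Q0. Q0=[P3,P5,P2] Q1=[P1,P4] Q2=[]
t=15-17: P3@Q0 runs 2, rem=7, I/O yield, promote→Q0. Q0=[P5,P2,P3] Q1=[P1,P4] Q2=[]
t=17-18: P5@Q0 runs 1, rem=11, I/O yield, promote→Q0. Q0=[P2,P3,P5] Q1=[P1,P4] Q2=[]
t=18-19: P2@Q0 runs 1, rem=8, I/O yield, promote→Q0. Q0=[P3,P5,P2] Q1=[P1,P4] Q2=[]
t=19-21: P3@Q0 runs 2, rem=5, I/O yield, promote→Q0. Q0=[P5,P2,P3] Q1=[P1,P4] Q2=[]
t=21-22: P5@Q0 runs 1, rem=10, I/O yield, promote→Q0. Q0=[P2,P3,P5] Q1=[P1,P4] Q2=[]
t=22-23: P2@Q0 runs 1, rem=7, I/O yield, promote→Q0. Q0=[P3,P5,P2] Q1=[P1,P4] Q2=[]
t=23-25: P3@Q0 runs 2, rem=3, I/O yield, promote→Q0. Q0=[P5,P2,P3] Q1=[P1,P4] Q2=[]
t=25-26: P5@Q0 runs 1, rem=9, I/O yield, promote→Q0. Q0=[P2,P3,P5] Q1=[P1,P4] Q2=[]
t=26-27: P2@Q0 runs 1, rem=6, I/O yield, promote→Q0. Q0=[P3,P5,P2] Q1=[P1,P4] Q2=[]
t=27-29: P3@Q0 runs 2, rem=1, I/O yield, promote→Q0. Q0=[P5,P2,P3] Q1=[P1,P4] Q2=[]
t=29-30: P5@Q0 runs 1, rem=8, I/O yield, promote→Q0. Q0=[P2,P3,P5] Q1=[P1,P4] Q2=[]
t=30-31: P2@Q0 runs 1, rem=5, I/O yield, promote→Q0. Q0=[P3,P5,P2] Q1=[P1,P4] Q2=[]
t=31-32: P3@Q0 runs 1, rem=0, completes. Q0=[P5,P2] Q1=[P1,P4] Q2=[]
t=32-33: P5@Q0 runs 1, rem=7, I/O yield, promote→Q0. Q0=[P2,P5] Q1=[P1,P4] Q2=[]
t=33-34: P2@Q0 runs 1, rem=4, I/O yield, promote→Q0. Q0=[P5,P2] Q1=[P1,P4] Q2=[]
t=34-35: P5@Q0 runs 1, rem=6, I/O yield, promote→Q0. Q0=[P2,P5] Q1=[P1,P4] Q2=[]
t=35-36: P2@Q0 runs 1, rem=3, I/O yield, promote→Q0. Q0=[P5,P2] Q1=[P1,P4] Q2=[]
t=36-37: P5@Q0 runs 1, rem=5, I/O yield, promote→Q0. Q0=[P2,P5] Q1=[P1,P4] Q2=[]
t=37-38: P2@Q0 runs 1, rem=2, I/O yield, promote→Q0. Q0=[P5,P2] Q1=[P1,P4] Q2=[]
t=38-39: P5@Q0 runs 1, rem=4, I/O yield, promote→Q0. Q0=[P2,P5] Q1=[P1,P4] Q2=[]
t=39-40: P2@Q0 runs 1, rem=1, I/O yield, promote→Q0. Q0=[P5,P2] Q1=[P1,P4] Q2=[]
t=40-41: P5@Q0 runs 1, rem=3, I/O yield, promote→Q0. Q0=[P2,P5] Q1=[P1,P4] Q2=[]
t=41-42: P2@Q0 runs 1, rem=0, completes. Q0=[P5] Q1=[P1,P4] Q2=[]
t=42-43: P5@Q0 runs 1, rem=2, I/O yield, promote→Q0. Q0=[P5] Q1=[P1,P4] Q2=[]
t=43-44: P5@Q0 runs 1, rem=1, I/O yield, promote→Q0. Q0=[P5] Q1=[P1,P4] Q2=[]
t=44-45: P5@Q0 runs 1, rem=0, completes. Q0=[] Q1=[P1,P4] Q2=[]
t=45-47: P1@Q1 runs 2, rem=0, completes. Q0=[] Q1=[P4] Q2=[]
t=47-52: P4@Q1 runs 5, rem=6, quantum used, demote→Q2. Q0=[] Q1=[] Q2=[P4]
t=52-58: P4@Q2 runs 6, rem=0, completes. Q0=[] Q1=[] Q2=[]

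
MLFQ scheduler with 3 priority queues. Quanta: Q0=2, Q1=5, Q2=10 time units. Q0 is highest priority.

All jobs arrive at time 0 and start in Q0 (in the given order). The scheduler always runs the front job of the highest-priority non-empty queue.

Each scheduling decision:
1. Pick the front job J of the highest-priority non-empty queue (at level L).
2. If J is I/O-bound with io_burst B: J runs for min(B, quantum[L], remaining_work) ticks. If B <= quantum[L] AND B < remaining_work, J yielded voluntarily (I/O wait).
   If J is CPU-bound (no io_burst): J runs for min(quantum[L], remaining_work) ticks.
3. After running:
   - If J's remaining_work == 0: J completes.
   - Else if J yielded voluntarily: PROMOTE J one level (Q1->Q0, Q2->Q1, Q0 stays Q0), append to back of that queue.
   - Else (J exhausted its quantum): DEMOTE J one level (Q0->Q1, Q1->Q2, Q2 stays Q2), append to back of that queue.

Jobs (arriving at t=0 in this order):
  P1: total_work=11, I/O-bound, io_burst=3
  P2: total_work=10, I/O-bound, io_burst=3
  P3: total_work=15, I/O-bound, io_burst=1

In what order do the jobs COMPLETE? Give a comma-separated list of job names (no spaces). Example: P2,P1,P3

t=0-2: P1@Q0 runs 2, rem=9, quantum used, demote→Q1. Q0=[P2,P3] Q1=[P1] Q2=[]
t=2-4: P2@Q0 runs 2, rem=8, quantum used, demote→Q1. Q0=[P3] Q1=[P1,P2] Q2=[]
t=4-5: P3@Q0 runs 1, rem=14, I/O yield, promote→Q0. Q0=[P3] Q1=[P1,P2] Q2=[]
t=5-6: P3@Q0 runs 1, rem=13, I/O yield, promote→Q0. Q0=[P3] Q1=[P1,P2] Q2=[]
t=6-7: P3@Q0 runs 1, rem=12, I/O yield, promote→Q0. Q0=[P3] Q1=[P1,P2] Q2=[]
t=7-8: P3@Q0 runs 1, rem=11, I/O yield, promote→Q0. Q0=[P3] Q1=[P1,P2] Q2=[]
t=8-9: P3@Q0 runs 1, rem=10, I/O yield, promote→Q0. Q0=[P3] Q1=[P1,P2] Q2=[]
t=9-10: P3@Q0 runs 1, rem=9, I/O yield, promote→Q0. Q0=[P3] Q1=[P1,P2] Q2=[]
t=10-11: P3@Q0 runs 1, rem=8, I/O yield, promote→Q0. Q0=[P3] Q1=[P1,P2] Q2=[]
t=11-12: P3@Q0 runs 1, rem=7, I/O yield, promote→Q0. Q0=[P3] Q1=[P1,P2] Q2=[]
t=12-13: P3@Q0 runs 1, rem=6, I/O yield, promote→Q0. Q0=[P3] Q1=[P1,P2] Q2=[]
t=13-14: P3@Q0 runs 1, rem=5, I/O yield, promote→Q0. Q0=[P3] Q1=[P1,P2] Q2=[]
t=14-15: P3@Q0 runs 1, rem=4, I/O yield, promote→Q0. Q0=[P3] Q1=[P1,P2] Q2=[]
t=15-16: P3@Q0 runs 1, rem=3, I/O yield, promote→Q0. Q0=[P3] Q1=[P1,P2] Q2=[]
t=16-17: P3@Q0 runs 1, rem=2, I/O yield, promote→Q0. Q0=[P3] Q1=[P1,P2] Q2=[]
t=17-18: P3@Q0 runs 1, rem=1, I/O yield, promote→Q0. Q0=[P3] Q1=[P1,P2] Q2=[]
t=18-19: P3@Q0 runs 1, rem=0, completes. Q0=[] Q1=[P1,P2] Q2=[]
t=19-22: P1@Q1 runs 3, rem=6, I/O yield, promote→Q0. Q0=[P1] Q1=[P2] Q2=[]
t=22-24: P1@Q0 runs 2, rem=4, quantum used, demote→Q1. Q0=[] Q1=[P2,P1] Q2=[]
t=24-27: P2@Q1 runs 3, rem=5, I/O yield, promote→Q0. Q0=[P2] Q1=[P1] Q2=[]
t=27-29: P2@Q0 runs 2, rem=3, quantum used, demote→Q1. Q0=[] Q1=[P1,P2] Q2=[]
t=29-32: P1@Q1 runs 3, rem=1, I/O yield, promote→Q0. Q0=[P1] Q1=[P2] Q2=[]
t=32-33: P1@Q0 runs 1, rem=0, completes. Q0=[] Q1=[P2] Q2=[]
t=33-36: P2@Q1 runs 3, rem=0, completes. Q0=[] Q1=[] Q2=[]

Answer: P3,P1,P2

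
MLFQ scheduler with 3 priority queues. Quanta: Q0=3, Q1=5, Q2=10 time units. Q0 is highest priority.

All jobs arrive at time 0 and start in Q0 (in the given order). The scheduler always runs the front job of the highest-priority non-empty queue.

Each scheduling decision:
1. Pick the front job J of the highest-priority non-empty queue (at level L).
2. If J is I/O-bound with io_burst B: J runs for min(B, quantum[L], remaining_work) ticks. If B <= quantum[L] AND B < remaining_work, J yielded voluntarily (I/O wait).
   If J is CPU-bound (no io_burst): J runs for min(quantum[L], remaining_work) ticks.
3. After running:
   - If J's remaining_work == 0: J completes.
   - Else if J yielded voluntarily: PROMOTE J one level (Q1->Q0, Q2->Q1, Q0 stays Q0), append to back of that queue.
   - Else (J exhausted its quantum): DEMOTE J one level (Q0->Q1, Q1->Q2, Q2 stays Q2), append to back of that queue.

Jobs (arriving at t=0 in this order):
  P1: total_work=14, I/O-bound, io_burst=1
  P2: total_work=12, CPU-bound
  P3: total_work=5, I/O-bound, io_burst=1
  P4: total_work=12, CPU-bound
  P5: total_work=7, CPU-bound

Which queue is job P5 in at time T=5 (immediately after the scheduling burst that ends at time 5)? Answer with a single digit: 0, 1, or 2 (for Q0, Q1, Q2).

Answer: 0

Derivation:
t=0-1: P1@Q0 runs 1, rem=13, I/O yield, promote→Q0. Q0=[P2,P3,P4,P5,P1] Q1=[] Q2=[]
t=1-4: P2@Q0 runs 3, rem=9, quantum used, demote→Q1. Q0=[P3,P4,P5,P1] Q1=[P2] Q2=[]
t=4-5: P3@Q0 runs 1, rem=4, I/O yield, promote→Q0. Q0=[P4,P5,P1,P3] Q1=[P2] Q2=[]
t=5-8: P4@Q0 runs 3, rem=9, quantum used, demote→Q1. Q0=[P5,P1,P3] Q1=[P2,P4] Q2=[]
t=8-11: P5@Q0 runs 3, rem=4, quantum used, demote→Q1. Q0=[P1,P3] Q1=[P2,P4,P5] Q2=[]
t=11-12: P1@Q0 runs 1, rem=12, I/O yield, promote→Q0. Q0=[P3,P1] Q1=[P2,P4,P5] Q2=[]
t=12-13: P3@Q0 runs 1, rem=3, I/O yield, promote→Q0. Q0=[P1,P3] Q1=[P2,P4,P5] Q2=[]
t=13-14: P1@Q0 runs 1, rem=11, I/O yield, promote→Q0. Q0=[P3,P1] Q1=[P2,P4,P5] Q2=[]
t=14-15: P3@Q0 runs 1, rem=2, I/O yield, promote→Q0. Q0=[P1,P3] Q1=[P2,P4,P5] Q2=[]
t=15-16: P1@Q0 runs 1, rem=10, I/O yield, promote→Q0. Q0=[P3,P1] Q1=[P2,P4,P5] Q2=[]
t=16-17: P3@Q0 runs 1, rem=1, I/O yield, promote→Q0. Q0=[P1,P3] Q1=[P2,P4,P5] Q2=[]
t=17-18: P1@Q0 runs 1, rem=9, I/O yield, promote→Q0. Q0=[P3,P1] Q1=[P2,P4,P5] Q2=[]
t=18-19: P3@Q0 runs 1, rem=0, completes. Q0=[P1] Q1=[P2,P4,P5] Q2=[]
t=19-20: P1@Q0 runs 1, rem=8, I/O yield, promote→Q0. Q0=[P1] Q1=[P2,P4,P5] Q2=[]
t=20-21: P1@Q0 runs 1, rem=7, I/O yield, promote→Q0. Q0=[P1] Q1=[P2,P4,P5] Q2=[]
t=21-22: P1@Q0 runs 1, rem=6, I/O yield, promote→Q0. Q0=[P1] Q1=[P2,P4,P5] Q2=[]
t=22-23: P1@Q0 runs 1, rem=5, I/O yield, promote→Q0. Q0=[P1] Q1=[P2,P4,P5] Q2=[]
t=23-24: P1@Q0 runs 1, rem=4, I/O yield, promote→Q0. Q0=[P1] Q1=[P2,P4,P5] Q2=[]
t=24-25: P1@Q0 runs 1, rem=3, I/O yield, promote→Q0. Q0=[P1] Q1=[P2,P4,P5] Q2=[]
t=25-26: P1@Q0 runs 1, rem=2, I/O yield, promote→Q0. Q0=[P1] Q1=[P2,P4,P5] Q2=[]
t=26-27: P1@Q0 runs 1, rem=1, I/O yield, promote→Q0. Q0=[P1] Q1=[P2,P4,P5] Q2=[]
t=27-28: P1@Q0 runs 1, rem=0, completes. Q0=[] Q1=[P2,P4,P5] Q2=[]
t=28-33: P2@Q1 runs 5, rem=4, quantum used, demote→Q2. Q0=[] Q1=[P4,P5] Q2=[P2]
t=33-38: P4@Q1 runs 5, rem=4, quantum used, demote→Q2. Q0=[] Q1=[P5] Q2=[P2,P4]
t=38-42: P5@Q1 runs 4, rem=0, completes. Q0=[] Q1=[] Q2=[P2,P4]
t=42-46: P2@Q2 runs 4, rem=0, completes. Q0=[] Q1=[] Q2=[P4]
t=46-50: P4@Q2 runs 4, rem=0, completes. Q0=[] Q1=[] Q2=[]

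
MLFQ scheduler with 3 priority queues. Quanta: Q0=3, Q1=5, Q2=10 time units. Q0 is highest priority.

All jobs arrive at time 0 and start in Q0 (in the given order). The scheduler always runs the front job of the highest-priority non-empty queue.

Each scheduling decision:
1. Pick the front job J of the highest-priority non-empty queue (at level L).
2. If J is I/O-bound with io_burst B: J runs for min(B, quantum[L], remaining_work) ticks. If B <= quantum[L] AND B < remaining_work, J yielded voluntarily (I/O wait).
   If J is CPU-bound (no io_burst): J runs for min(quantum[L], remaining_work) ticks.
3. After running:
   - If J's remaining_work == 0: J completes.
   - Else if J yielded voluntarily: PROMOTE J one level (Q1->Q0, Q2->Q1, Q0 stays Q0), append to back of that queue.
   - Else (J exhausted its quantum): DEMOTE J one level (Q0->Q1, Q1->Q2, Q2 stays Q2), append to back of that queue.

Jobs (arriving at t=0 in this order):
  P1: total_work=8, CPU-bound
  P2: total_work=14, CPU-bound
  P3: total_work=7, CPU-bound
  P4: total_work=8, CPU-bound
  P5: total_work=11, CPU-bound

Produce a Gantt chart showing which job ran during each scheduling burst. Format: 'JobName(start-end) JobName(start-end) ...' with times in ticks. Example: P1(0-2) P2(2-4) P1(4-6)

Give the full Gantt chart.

t=0-3: P1@Q0 runs 3, rem=5, quantum used, demote→Q1. Q0=[P2,P3,P4,P5] Q1=[P1] Q2=[]
t=3-6: P2@Q0 runs 3, rem=11, quantum used, demote→Q1. Q0=[P3,P4,P5] Q1=[P1,P2] Q2=[]
t=6-9: P3@Q0 runs 3, rem=4, quantum used, demote→Q1. Q0=[P4,P5] Q1=[P1,P2,P3] Q2=[]
t=9-12: P4@Q0 runs 3, rem=5, quantum used, demote→Q1. Q0=[P5] Q1=[P1,P2,P3,P4] Q2=[]
t=12-15: P5@Q0 runs 3, rem=8, quantum used, demote→Q1. Q0=[] Q1=[P1,P2,P3,P4,P5] Q2=[]
t=15-20: P1@Q1 runs 5, rem=0, completes. Q0=[] Q1=[P2,P3,P4,P5] Q2=[]
t=20-25: P2@Q1 runs 5, rem=6, quantum used, demote→Q2. Q0=[] Q1=[P3,P4,P5] Q2=[P2]
t=25-29: P3@Q1 runs 4, rem=0, completes. Q0=[] Q1=[P4,P5] Q2=[P2]
t=29-34: P4@Q1 runs 5, rem=0, completes. Q0=[] Q1=[P5] Q2=[P2]
t=34-39: P5@Q1 runs 5, rem=3, quantum used, demote→Q2. Q0=[] Q1=[] Q2=[P2,P5]
t=39-45: P2@Q2 runs 6, rem=0, completes. Q0=[] Q1=[] Q2=[P5]
t=45-48: P5@Q2 runs 3, rem=0, completes. Q0=[] Q1=[] Q2=[]

Answer: P1(0-3) P2(3-6) P3(6-9) P4(9-12) P5(12-15) P1(15-20) P2(20-25) P3(25-29) P4(29-34) P5(34-39) P2(39-45) P5(45-48)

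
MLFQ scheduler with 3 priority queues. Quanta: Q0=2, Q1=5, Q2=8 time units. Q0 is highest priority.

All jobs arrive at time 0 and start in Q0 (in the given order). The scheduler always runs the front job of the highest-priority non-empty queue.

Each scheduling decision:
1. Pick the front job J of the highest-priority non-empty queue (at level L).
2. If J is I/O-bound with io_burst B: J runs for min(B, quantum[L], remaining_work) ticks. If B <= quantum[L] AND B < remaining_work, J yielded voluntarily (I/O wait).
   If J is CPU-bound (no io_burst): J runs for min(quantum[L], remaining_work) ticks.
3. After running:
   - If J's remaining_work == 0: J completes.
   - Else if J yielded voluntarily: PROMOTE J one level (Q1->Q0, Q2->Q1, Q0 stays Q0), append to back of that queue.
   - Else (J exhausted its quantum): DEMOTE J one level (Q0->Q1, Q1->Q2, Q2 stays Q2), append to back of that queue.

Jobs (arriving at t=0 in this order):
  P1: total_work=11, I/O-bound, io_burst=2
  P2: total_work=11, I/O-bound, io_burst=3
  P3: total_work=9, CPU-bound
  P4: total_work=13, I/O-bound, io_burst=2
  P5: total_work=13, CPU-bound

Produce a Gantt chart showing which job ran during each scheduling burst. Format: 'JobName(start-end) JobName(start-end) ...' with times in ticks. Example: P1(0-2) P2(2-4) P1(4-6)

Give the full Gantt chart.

Answer: P1(0-2) P2(2-4) P3(4-6) P4(6-8) P5(8-10) P1(10-12) P4(12-14) P1(14-16) P4(16-18) P1(18-20) P4(20-22) P1(22-24) P4(24-26) P1(26-27) P4(27-29) P4(29-30) P2(30-33) P2(33-35) P3(35-40) P5(40-45) P2(45-48) P2(48-49) P3(49-51) P5(51-57)

Derivation:
t=0-2: P1@Q0 runs 2, rem=9, I/O yield, promote→Q0. Q0=[P2,P3,P4,P5,P1] Q1=[] Q2=[]
t=2-4: P2@Q0 runs 2, rem=9, quantum used, demote→Q1. Q0=[P3,P4,P5,P1] Q1=[P2] Q2=[]
t=4-6: P3@Q0 runs 2, rem=7, quantum used, demote→Q1. Q0=[P4,P5,P1] Q1=[P2,P3] Q2=[]
t=6-8: P4@Q0 runs 2, rem=11, I/O yield, promote→Q0. Q0=[P5,P1,P4] Q1=[P2,P3] Q2=[]
t=8-10: P5@Q0 runs 2, rem=11, quantum used, demote→Q1. Q0=[P1,P4] Q1=[P2,P3,P5] Q2=[]
t=10-12: P1@Q0 runs 2, rem=7, I/O yield, promote→Q0. Q0=[P4,P1] Q1=[P2,P3,P5] Q2=[]
t=12-14: P4@Q0 runs 2, rem=9, I/O yield, promote→Q0. Q0=[P1,P4] Q1=[P2,P3,P5] Q2=[]
t=14-16: P1@Q0 runs 2, rem=5, I/O yield, promote→Q0. Q0=[P4,P1] Q1=[P2,P3,P5] Q2=[]
t=16-18: P4@Q0 runs 2, rem=7, I/O yield, promote→Q0. Q0=[P1,P4] Q1=[P2,P3,P5] Q2=[]
t=18-20: P1@Q0 runs 2, rem=3, I/O yield, promote→Q0. Q0=[P4,P1] Q1=[P2,P3,P5] Q2=[]
t=20-22: P4@Q0 runs 2, rem=5, I/O yield, promote→Q0. Q0=[P1,P4] Q1=[P2,P3,P5] Q2=[]
t=22-24: P1@Q0 runs 2, rem=1, I/O yield, promote→Q0. Q0=[P4,P1] Q1=[P2,P3,P5] Q2=[]
t=24-26: P4@Q0 runs 2, rem=3, I/O yield, promote→Q0. Q0=[P1,P4] Q1=[P2,P3,P5] Q2=[]
t=26-27: P1@Q0 runs 1, rem=0, completes. Q0=[P4] Q1=[P2,P3,P5] Q2=[]
t=27-29: P4@Q0 runs 2, rem=1, I/O yield, promote→Q0. Q0=[P4] Q1=[P2,P3,P5] Q2=[]
t=29-30: P4@Q0 runs 1, rem=0, completes. Q0=[] Q1=[P2,P3,P5] Q2=[]
t=30-33: P2@Q1 runs 3, rem=6, I/O yield, promote→Q0. Q0=[P2] Q1=[P3,P5] Q2=[]
t=33-35: P2@Q0 runs 2, rem=4, quantum used, demote→Q1. Q0=[] Q1=[P3,P5,P2] Q2=[]
t=35-40: P3@Q1 runs 5, rem=2, quantum used, demote→Q2. Q0=[] Q1=[P5,P2] Q2=[P3]
t=40-45: P5@Q1 runs 5, rem=6, quantum used, demote→Q2. Q0=[] Q1=[P2] Q2=[P3,P5]
t=45-48: P2@Q1 runs 3, rem=1, I/O yield, promote→Q0. Q0=[P2] Q1=[] Q2=[P3,P5]
t=48-49: P2@Q0 runs 1, rem=0, completes. Q0=[] Q1=[] Q2=[P3,P5]
t=49-51: P3@Q2 runs 2, rem=0, completes. Q0=[] Q1=[] Q2=[P5]
t=51-57: P5@Q2 runs 6, rem=0, completes. Q0=[] Q1=[] Q2=[]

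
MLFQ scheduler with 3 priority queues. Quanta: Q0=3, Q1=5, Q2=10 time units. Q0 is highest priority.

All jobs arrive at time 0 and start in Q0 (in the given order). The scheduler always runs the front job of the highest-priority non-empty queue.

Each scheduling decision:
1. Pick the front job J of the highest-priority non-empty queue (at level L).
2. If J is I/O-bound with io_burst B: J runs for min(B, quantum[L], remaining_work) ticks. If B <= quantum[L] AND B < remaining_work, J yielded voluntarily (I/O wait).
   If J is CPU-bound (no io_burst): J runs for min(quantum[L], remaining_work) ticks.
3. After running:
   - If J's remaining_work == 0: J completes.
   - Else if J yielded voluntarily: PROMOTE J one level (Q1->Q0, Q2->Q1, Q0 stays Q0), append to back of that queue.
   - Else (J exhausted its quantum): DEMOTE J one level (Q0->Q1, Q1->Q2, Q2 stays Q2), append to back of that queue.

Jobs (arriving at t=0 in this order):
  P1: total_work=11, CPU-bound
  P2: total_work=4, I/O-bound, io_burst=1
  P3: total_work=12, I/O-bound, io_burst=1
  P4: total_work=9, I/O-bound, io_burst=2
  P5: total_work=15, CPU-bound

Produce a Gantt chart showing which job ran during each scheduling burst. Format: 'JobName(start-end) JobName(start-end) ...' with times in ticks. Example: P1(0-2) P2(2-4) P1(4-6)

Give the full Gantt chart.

t=0-3: P1@Q0 runs 3, rem=8, quantum used, demote→Q1. Q0=[P2,P3,P4,P5] Q1=[P1] Q2=[]
t=3-4: P2@Q0 runs 1, rem=3, I/O yield, promote→Q0. Q0=[P3,P4,P5,P2] Q1=[P1] Q2=[]
t=4-5: P3@Q0 runs 1, rem=11, I/O yield, promote→Q0. Q0=[P4,P5,P2,P3] Q1=[P1] Q2=[]
t=5-7: P4@Q0 runs 2, rem=7, I/O yield, promote→Q0. Q0=[P5,P2,P3,P4] Q1=[P1] Q2=[]
t=7-10: P5@Q0 runs 3, rem=12, quantum used, demote→Q1. Q0=[P2,P3,P4] Q1=[P1,P5] Q2=[]
t=10-11: P2@Q0 runs 1, rem=2, I/O yield, promote→Q0. Q0=[P3,P4,P2] Q1=[P1,P5] Q2=[]
t=11-12: P3@Q0 runs 1, rem=10, I/O yield, promote→Q0. Q0=[P4,P2,P3] Q1=[P1,P5] Q2=[]
t=12-14: P4@Q0 runs 2, rem=5, I/O yield, promote→Q0. Q0=[P2,P3,P4] Q1=[P1,P5] Q2=[]
t=14-15: P2@Q0 runs 1, rem=1, I/O yield, promote→Q0. Q0=[P3,P4,P2] Q1=[P1,P5] Q2=[]
t=15-16: P3@Q0 runs 1, rem=9, I/O yield, promote→Q0. Q0=[P4,P2,P3] Q1=[P1,P5] Q2=[]
t=16-18: P4@Q0 runs 2, rem=3, I/O yield, promote→Q0. Q0=[P2,P3,P4] Q1=[P1,P5] Q2=[]
t=18-19: P2@Q0 runs 1, rem=0, completes. Q0=[P3,P4] Q1=[P1,P5] Q2=[]
t=19-20: P3@Q0 runs 1, rem=8, I/O yield, promote→Q0. Q0=[P4,P3] Q1=[P1,P5] Q2=[]
t=20-22: P4@Q0 runs 2, rem=1, I/O yield, promote→Q0. Q0=[P3,P4] Q1=[P1,P5] Q2=[]
t=22-23: P3@Q0 runs 1, rem=7, I/O yield, promote→Q0. Q0=[P4,P3] Q1=[P1,P5] Q2=[]
t=23-24: P4@Q0 runs 1, rem=0, completes. Q0=[P3] Q1=[P1,P5] Q2=[]
t=24-25: P3@Q0 runs 1, rem=6, I/O yield, promote→Q0. Q0=[P3] Q1=[P1,P5] Q2=[]
t=25-26: P3@Q0 runs 1, rem=5, I/O yield, promote→Q0. Q0=[P3] Q1=[P1,P5] Q2=[]
t=26-27: P3@Q0 runs 1, rem=4, I/O yield, promote→Q0. Q0=[P3] Q1=[P1,P5] Q2=[]
t=27-28: P3@Q0 runs 1, rem=3, I/O yield, promote→Q0. Q0=[P3] Q1=[P1,P5] Q2=[]
t=28-29: P3@Q0 runs 1, rem=2, I/O yield, promote→Q0. Q0=[P3] Q1=[P1,P5] Q2=[]
t=29-30: P3@Q0 runs 1, rem=1, I/O yield, promote→Q0. Q0=[P3] Q1=[P1,P5] Q2=[]
t=30-31: P3@Q0 runs 1, rem=0, completes. Q0=[] Q1=[P1,P5] Q2=[]
t=31-36: P1@Q1 runs 5, rem=3, quantum used, demote→Q2. Q0=[] Q1=[P5] Q2=[P1]
t=36-41: P5@Q1 runs 5, rem=7, quantum used, demote→Q2. Q0=[] Q1=[] Q2=[P1,P5]
t=41-44: P1@Q2 runs 3, rem=0, completes. Q0=[] Q1=[] Q2=[P5]
t=44-51: P5@Q2 runs 7, rem=0, completes. Q0=[] Q1=[] Q2=[]

Answer: P1(0-3) P2(3-4) P3(4-5) P4(5-7) P5(7-10) P2(10-11) P3(11-12) P4(12-14) P2(14-15) P3(15-16) P4(16-18) P2(18-19) P3(19-20) P4(20-22) P3(22-23) P4(23-24) P3(24-25) P3(25-26) P3(26-27) P3(27-28) P3(28-29) P3(29-30) P3(30-31) P1(31-36) P5(36-41) P1(41-44) P5(44-51)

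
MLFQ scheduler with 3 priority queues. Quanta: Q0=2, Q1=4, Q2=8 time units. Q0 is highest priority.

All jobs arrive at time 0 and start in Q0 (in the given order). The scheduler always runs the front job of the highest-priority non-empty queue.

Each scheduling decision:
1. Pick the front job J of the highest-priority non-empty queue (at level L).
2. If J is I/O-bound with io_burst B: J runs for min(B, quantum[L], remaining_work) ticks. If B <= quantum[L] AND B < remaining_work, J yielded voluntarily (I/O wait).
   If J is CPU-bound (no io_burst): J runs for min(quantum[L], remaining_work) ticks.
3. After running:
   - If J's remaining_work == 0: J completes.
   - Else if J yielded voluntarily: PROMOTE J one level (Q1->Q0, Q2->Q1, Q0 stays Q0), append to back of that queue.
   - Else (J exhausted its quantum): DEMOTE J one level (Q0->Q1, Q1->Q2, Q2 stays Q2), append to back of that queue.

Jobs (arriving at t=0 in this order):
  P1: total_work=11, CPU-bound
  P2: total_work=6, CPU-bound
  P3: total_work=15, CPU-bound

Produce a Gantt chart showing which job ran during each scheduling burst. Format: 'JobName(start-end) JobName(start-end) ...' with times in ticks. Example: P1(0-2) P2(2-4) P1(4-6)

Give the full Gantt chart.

Answer: P1(0-2) P2(2-4) P3(4-6) P1(6-10) P2(10-14) P3(14-18) P1(18-23) P3(23-31) P3(31-32)

Derivation:
t=0-2: P1@Q0 runs 2, rem=9, quantum used, demote→Q1. Q0=[P2,P3] Q1=[P1] Q2=[]
t=2-4: P2@Q0 runs 2, rem=4, quantum used, demote→Q1. Q0=[P3] Q1=[P1,P2] Q2=[]
t=4-6: P3@Q0 runs 2, rem=13, quantum used, demote→Q1. Q0=[] Q1=[P1,P2,P3] Q2=[]
t=6-10: P1@Q1 runs 4, rem=5, quantum used, demote→Q2. Q0=[] Q1=[P2,P3] Q2=[P1]
t=10-14: P2@Q1 runs 4, rem=0, completes. Q0=[] Q1=[P3] Q2=[P1]
t=14-18: P3@Q1 runs 4, rem=9, quantum used, demote→Q2. Q0=[] Q1=[] Q2=[P1,P3]
t=18-23: P1@Q2 runs 5, rem=0, completes. Q0=[] Q1=[] Q2=[P3]
t=23-31: P3@Q2 runs 8, rem=1, quantum used, demote→Q2. Q0=[] Q1=[] Q2=[P3]
t=31-32: P3@Q2 runs 1, rem=0, completes. Q0=[] Q1=[] Q2=[]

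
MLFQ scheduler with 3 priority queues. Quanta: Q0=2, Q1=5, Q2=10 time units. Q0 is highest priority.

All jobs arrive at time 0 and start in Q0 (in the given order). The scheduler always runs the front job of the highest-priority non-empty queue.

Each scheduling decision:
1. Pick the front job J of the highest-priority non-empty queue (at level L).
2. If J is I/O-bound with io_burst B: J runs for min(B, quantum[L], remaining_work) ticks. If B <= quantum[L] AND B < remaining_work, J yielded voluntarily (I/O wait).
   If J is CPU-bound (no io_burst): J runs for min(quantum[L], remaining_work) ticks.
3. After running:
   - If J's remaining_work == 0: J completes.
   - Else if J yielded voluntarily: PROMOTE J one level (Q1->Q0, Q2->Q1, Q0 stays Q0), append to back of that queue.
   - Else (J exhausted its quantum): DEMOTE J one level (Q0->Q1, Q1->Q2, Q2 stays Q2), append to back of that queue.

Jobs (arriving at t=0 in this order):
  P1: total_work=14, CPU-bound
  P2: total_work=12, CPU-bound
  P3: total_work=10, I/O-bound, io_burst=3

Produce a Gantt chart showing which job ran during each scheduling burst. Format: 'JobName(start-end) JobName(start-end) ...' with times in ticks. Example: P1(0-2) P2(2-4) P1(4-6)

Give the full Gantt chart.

Answer: P1(0-2) P2(2-4) P3(4-6) P1(6-11) P2(11-16) P3(16-19) P3(19-21) P3(21-24) P1(24-31) P2(31-36)

Derivation:
t=0-2: P1@Q0 runs 2, rem=12, quantum used, demote→Q1. Q0=[P2,P3] Q1=[P1] Q2=[]
t=2-4: P2@Q0 runs 2, rem=10, quantum used, demote→Q1. Q0=[P3] Q1=[P1,P2] Q2=[]
t=4-6: P3@Q0 runs 2, rem=8, quantum used, demote→Q1. Q0=[] Q1=[P1,P2,P3] Q2=[]
t=6-11: P1@Q1 runs 5, rem=7, quantum used, demote→Q2. Q0=[] Q1=[P2,P3] Q2=[P1]
t=11-16: P2@Q1 runs 5, rem=5, quantum used, demote→Q2. Q0=[] Q1=[P3] Q2=[P1,P2]
t=16-19: P3@Q1 runs 3, rem=5, I/O yield, promote→Q0. Q0=[P3] Q1=[] Q2=[P1,P2]
t=19-21: P3@Q0 runs 2, rem=3, quantum used, demote→Q1. Q0=[] Q1=[P3] Q2=[P1,P2]
t=21-24: P3@Q1 runs 3, rem=0, completes. Q0=[] Q1=[] Q2=[P1,P2]
t=24-31: P1@Q2 runs 7, rem=0, completes. Q0=[] Q1=[] Q2=[P2]
t=31-36: P2@Q2 runs 5, rem=0, completes. Q0=[] Q1=[] Q2=[]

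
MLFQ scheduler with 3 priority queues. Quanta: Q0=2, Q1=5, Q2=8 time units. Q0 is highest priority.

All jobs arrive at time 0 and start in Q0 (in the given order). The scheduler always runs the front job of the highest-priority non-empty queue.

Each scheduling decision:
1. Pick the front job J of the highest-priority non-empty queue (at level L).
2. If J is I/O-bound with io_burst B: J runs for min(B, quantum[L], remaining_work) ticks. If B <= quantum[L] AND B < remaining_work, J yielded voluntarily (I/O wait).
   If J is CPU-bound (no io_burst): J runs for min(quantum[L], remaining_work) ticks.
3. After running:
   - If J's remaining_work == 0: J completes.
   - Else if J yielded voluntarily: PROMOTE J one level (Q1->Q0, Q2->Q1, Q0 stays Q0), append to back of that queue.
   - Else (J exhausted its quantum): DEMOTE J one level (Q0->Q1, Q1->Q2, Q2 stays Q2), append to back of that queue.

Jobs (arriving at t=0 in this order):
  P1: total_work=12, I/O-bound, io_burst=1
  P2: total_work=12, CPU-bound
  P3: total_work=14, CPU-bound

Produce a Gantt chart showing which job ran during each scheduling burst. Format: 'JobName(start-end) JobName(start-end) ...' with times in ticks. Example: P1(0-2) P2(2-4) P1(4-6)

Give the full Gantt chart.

Answer: P1(0-1) P2(1-3) P3(3-5) P1(5-6) P1(6-7) P1(7-8) P1(8-9) P1(9-10) P1(10-11) P1(11-12) P1(12-13) P1(13-14) P1(14-15) P1(15-16) P2(16-21) P3(21-26) P2(26-31) P3(31-38)

Derivation:
t=0-1: P1@Q0 runs 1, rem=11, I/O yield, promote→Q0. Q0=[P2,P3,P1] Q1=[] Q2=[]
t=1-3: P2@Q0 runs 2, rem=10, quantum used, demote→Q1. Q0=[P3,P1] Q1=[P2] Q2=[]
t=3-5: P3@Q0 runs 2, rem=12, quantum used, demote→Q1. Q0=[P1] Q1=[P2,P3] Q2=[]
t=5-6: P1@Q0 runs 1, rem=10, I/O yield, promote→Q0. Q0=[P1] Q1=[P2,P3] Q2=[]
t=6-7: P1@Q0 runs 1, rem=9, I/O yield, promote→Q0. Q0=[P1] Q1=[P2,P3] Q2=[]
t=7-8: P1@Q0 runs 1, rem=8, I/O yield, promote→Q0. Q0=[P1] Q1=[P2,P3] Q2=[]
t=8-9: P1@Q0 runs 1, rem=7, I/O yield, promote→Q0. Q0=[P1] Q1=[P2,P3] Q2=[]
t=9-10: P1@Q0 runs 1, rem=6, I/O yield, promote→Q0. Q0=[P1] Q1=[P2,P3] Q2=[]
t=10-11: P1@Q0 runs 1, rem=5, I/O yield, promote→Q0. Q0=[P1] Q1=[P2,P3] Q2=[]
t=11-12: P1@Q0 runs 1, rem=4, I/O yield, promote→Q0. Q0=[P1] Q1=[P2,P3] Q2=[]
t=12-13: P1@Q0 runs 1, rem=3, I/O yield, promote→Q0. Q0=[P1] Q1=[P2,P3] Q2=[]
t=13-14: P1@Q0 runs 1, rem=2, I/O yield, promote→Q0. Q0=[P1] Q1=[P2,P3] Q2=[]
t=14-15: P1@Q0 runs 1, rem=1, I/O yield, promote→Q0. Q0=[P1] Q1=[P2,P3] Q2=[]
t=15-16: P1@Q0 runs 1, rem=0, completes. Q0=[] Q1=[P2,P3] Q2=[]
t=16-21: P2@Q1 runs 5, rem=5, quantum used, demote→Q2. Q0=[] Q1=[P3] Q2=[P2]
t=21-26: P3@Q1 runs 5, rem=7, quantum used, demote→Q2. Q0=[] Q1=[] Q2=[P2,P3]
t=26-31: P2@Q2 runs 5, rem=0, completes. Q0=[] Q1=[] Q2=[P3]
t=31-38: P3@Q2 runs 7, rem=0, completes. Q0=[] Q1=[] Q2=[]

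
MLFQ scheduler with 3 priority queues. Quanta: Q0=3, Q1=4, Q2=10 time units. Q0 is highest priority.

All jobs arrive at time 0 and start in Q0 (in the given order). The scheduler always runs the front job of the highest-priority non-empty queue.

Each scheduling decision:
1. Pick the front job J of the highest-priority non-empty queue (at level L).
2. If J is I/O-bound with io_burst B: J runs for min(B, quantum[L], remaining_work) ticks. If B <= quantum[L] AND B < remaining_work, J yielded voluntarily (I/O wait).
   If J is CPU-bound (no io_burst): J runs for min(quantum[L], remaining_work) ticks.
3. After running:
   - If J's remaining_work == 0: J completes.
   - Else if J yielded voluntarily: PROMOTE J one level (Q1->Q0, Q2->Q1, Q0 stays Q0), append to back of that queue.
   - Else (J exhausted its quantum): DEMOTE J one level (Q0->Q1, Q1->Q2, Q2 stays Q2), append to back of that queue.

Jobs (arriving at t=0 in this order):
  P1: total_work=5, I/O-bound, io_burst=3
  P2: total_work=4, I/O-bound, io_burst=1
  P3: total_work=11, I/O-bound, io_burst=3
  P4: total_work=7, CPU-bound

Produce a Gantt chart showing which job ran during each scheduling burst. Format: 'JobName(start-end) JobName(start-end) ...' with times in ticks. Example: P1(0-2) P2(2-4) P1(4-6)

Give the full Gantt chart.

t=0-3: P1@Q0 runs 3, rem=2, I/O yield, promote→Q0. Q0=[P2,P3,P4,P1] Q1=[] Q2=[]
t=3-4: P2@Q0 runs 1, rem=3, I/O yield, promote→Q0. Q0=[P3,P4,P1,P2] Q1=[] Q2=[]
t=4-7: P3@Q0 runs 3, rem=8, I/O yield, promote→Q0. Q0=[P4,P1,P2,P3] Q1=[] Q2=[]
t=7-10: P4@Q0 runs 3, rem=4, quantum used, demote→Q1. Q0=[P1,P2,P3] Q1=[P4] Q2=[]
t=10-12: P1@Q0 runs 2, rem=0, completes. Q0=[P2,P3] Q1=[P4] Q2=[]
t=12-13: P2@Q0 runs 1, rem=2, I/O yield, promote→Q0. Q0=[P3,P2] Q1=[P4] Q2=[]
t=13-16: P3@Q0 runs 3, rem=5, I/O yield, promote→Q0. Q0=[P2,P3] Q1=[P4] Q2=[]
t=16-17: P2@Q0 runs 1, rem=1, I/O yield, promote→Q0. Q0=[P3,P2] Q1=[P4] Q2=[]
t=17-20: P3@Q0 runs 3, rem=2, I/O yield, promote→Q0. Q0=[P2,P3] Q1=[P4] Q2=[]
t=20-21: P2@Q0 runs 1, rem=0, completes. Q0=[P3] Q1=[P4] Q2=[]
t=21-23: P3@Q0 runs 2, rem=0, completes. Q0=[] Q1=[P4] Q2=[]
t=23-27: P4@Q1 runs 4, rem=0, completes. Q0=[] Q1=[] Q2=[]

Answer: P1(0-3) P2(3-4) P3(4-7) P4(7-10) P1(10-12) P2(12-13) P3(13-16) P2(16-17) P3(17-20) P2(20-21) P3(21-23) P4(23-27)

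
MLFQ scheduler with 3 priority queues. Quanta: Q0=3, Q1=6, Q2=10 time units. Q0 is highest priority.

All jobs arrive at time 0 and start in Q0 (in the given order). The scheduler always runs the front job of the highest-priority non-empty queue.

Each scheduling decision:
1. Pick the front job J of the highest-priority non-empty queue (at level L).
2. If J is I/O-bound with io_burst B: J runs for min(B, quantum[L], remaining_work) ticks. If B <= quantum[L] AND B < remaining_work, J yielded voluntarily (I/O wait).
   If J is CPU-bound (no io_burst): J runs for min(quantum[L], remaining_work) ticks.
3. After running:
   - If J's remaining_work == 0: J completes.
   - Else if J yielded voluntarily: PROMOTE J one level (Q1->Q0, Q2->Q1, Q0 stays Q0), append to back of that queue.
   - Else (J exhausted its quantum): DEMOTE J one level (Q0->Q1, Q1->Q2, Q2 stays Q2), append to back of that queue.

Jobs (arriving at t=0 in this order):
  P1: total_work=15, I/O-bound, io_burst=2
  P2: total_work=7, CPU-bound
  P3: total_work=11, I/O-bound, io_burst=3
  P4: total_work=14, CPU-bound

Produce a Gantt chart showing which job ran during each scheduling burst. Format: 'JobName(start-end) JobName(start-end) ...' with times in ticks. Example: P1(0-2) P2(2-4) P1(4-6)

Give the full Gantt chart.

Answer: P1(0-2) P2(2-5) P3(5-8) P4(8-11) P1(11-13) P3(13-16) P1(16-18) P3(18-21) P1(21-23) P3(23-25) P1(25-27) P1(27-29) P1(29-31) P1(31-32) P2(32-36) P4(36-42) P4(42-47)

Derivation:
t=0-2: P1@Q0 runs 2, rem=13, I/O yield, promote→Q0. Q0=[P2,P3,P4,P1] Q1=[] Q2=[]
t=2-5: P2@Q0 runs 3, rem=4, quantum used, demote→Q1. Q0=[P3,P4,P1] Q1=[P2] Q2=[]
t=5-8: P3@Q0 runs 3, rem=8, I/O yield, promote→Q0. Q0=[P4,P1,P3] Q1=[P2] Q2=[]
t=8-11: P4@Q0 runs 3, rem=11, quantum used, demote→Q1. Q0=[P1,P3] Q1=[P2,P4] Q2=[]
t=11-13: P1@Q0 runs 2, rem=11, I/O yield, promote→Q0. Q0=[P3,P1] Q1=[P2,P4] Q2=[]
t=13-16: P3@Q0 runs 3, rem=5, I/O yield, promote→Q0. Q0=[P1,P3] Q1=[P2,P4] Q2=[]
t=16-18: P1@Q0 runs 2, rem=9, I/O yield, promote→Q0. Q0=[P3,P1] Q1=[P2,P4] Q2=[]
t=18-21: P3@Q0 runs 3, rem=2, I/O yield, promote→Q0. Q0=[P1,P3] Q1=[P2,P4] Q2=[]
t=21-23: P1@Q0 runs 2, rem=7, I/O yield, promote→Q0. Q0=[P3,P1] Q1=[P2,P4] Q2=[]
t=23-25: P3@Q0 runs 2, rem=0, completes. Q0=[P1] Q1=[P2,P4] Q2=[]
t=25-27: P1@Q0 runs 2, rem=5, I/O yield, promote→Q0. Q0=[P1] Q1=[P2,P4] Q2=[]
t=27-29: P1@Q0 runs 2, rem=3, I/O yield, promote→Q0. Q0=[P1] Q1=[P2,P4] Q2=[]
t=29-31: P1@Q0 runs 2, rem=1, I/O yield, promote→Q0. Q0=[P1] Q1=[P2,P4] Q2=[]
t=31-32: P1@Q0 runs 1, rem=0, completes. Q0=[] Q1=[P2,P4] Q2=[]
t=32-36: P2@Q1 runs 4, rem=0, completes. Q0=[] Q1=[P4] Q2=[]
t=36-42: P4@Q1 runs 6, rem=5, quantum used, demote→Q2. Q0=[] Q1=[] Q2=[P4]
t=42-47: P4@Q2 runs 5, rem=0, completes. Q0=[] Q1=[] Q2=[]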